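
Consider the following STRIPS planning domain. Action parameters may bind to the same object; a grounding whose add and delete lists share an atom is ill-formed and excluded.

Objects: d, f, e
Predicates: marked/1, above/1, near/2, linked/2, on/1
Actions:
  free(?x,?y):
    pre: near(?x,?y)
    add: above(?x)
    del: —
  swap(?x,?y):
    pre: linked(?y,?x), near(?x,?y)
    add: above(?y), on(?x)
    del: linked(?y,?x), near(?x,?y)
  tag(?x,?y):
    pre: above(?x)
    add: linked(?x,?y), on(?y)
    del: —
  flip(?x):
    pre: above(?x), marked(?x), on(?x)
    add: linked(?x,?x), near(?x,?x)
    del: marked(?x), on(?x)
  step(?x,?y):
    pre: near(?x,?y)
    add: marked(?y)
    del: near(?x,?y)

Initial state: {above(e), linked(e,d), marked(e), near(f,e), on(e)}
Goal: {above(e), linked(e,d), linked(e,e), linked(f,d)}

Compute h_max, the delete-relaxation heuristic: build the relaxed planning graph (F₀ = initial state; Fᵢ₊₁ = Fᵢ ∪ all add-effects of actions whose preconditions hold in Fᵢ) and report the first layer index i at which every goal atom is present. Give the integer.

F0 = init (5 atoms)
F1 = F0 ∪ {above(f), linked(e,e), linked(e,f), near(e,e), on(d), on(f)}  (11 atoms)
F2 = F1 ∪ {linked(f,d), linked(f,e), linked(f,f)}  (14 atoms)
goal ⊆ F2  ⇒  h_max = 2

2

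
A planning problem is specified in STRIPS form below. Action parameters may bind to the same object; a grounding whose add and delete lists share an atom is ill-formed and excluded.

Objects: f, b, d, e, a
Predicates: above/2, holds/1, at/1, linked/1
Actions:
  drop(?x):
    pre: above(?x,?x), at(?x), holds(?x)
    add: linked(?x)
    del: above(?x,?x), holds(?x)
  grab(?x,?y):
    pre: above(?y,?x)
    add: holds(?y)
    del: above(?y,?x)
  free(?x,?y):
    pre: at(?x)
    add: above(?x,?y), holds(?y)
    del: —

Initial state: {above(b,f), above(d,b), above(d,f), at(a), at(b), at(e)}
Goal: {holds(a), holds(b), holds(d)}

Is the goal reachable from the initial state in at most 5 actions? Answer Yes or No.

1. grab(f,b)  →  {above(d,b), above(d,f), at(a), at(b), at(e), holds(b)}
2. grab(f,d)  →  {above(d,b), at(a), at(b), at(e), holds(b), holds(d)}
3. free(b,a)  →  {above(b,a), above(d,b), at(a), at(b), at(e), holds(a), holds(b), holds(d)}
optimal plan length = 3; 3 ≤ 5

Yes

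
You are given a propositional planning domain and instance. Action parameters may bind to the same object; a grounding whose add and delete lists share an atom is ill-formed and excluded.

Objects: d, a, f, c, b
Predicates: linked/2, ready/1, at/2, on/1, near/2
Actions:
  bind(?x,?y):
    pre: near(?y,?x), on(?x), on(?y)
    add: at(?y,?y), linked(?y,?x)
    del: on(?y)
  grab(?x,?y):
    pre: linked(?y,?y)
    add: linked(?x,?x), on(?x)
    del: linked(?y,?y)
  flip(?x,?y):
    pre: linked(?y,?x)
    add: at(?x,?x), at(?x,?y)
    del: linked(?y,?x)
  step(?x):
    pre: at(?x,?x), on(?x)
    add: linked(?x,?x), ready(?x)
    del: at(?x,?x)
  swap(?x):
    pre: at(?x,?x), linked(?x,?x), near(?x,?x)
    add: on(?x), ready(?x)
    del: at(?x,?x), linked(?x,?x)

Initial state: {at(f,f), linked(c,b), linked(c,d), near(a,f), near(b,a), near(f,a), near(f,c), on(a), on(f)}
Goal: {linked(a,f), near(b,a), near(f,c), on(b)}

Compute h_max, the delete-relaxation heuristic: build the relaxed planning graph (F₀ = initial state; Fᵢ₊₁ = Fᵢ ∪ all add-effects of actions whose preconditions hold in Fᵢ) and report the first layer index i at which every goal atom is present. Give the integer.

F0 = init (9 atoms)
F1 = F0 ∪ {at(a,a), at(b,b), at(b,c), at(d,c), at(d,d), linked(a,f), linked(f,a), linked(f,f), ready(f)}  (18 atoms)
F2 = F1 ∪ {at(a,f), at(f,a), linked(a,a), linked(b,b), linked(c,c), linked(d,d), on(b), on(c), on(d), ready(a)}  (28 atoms)
goal ⊆ F2  ⇒  h_max = 2

2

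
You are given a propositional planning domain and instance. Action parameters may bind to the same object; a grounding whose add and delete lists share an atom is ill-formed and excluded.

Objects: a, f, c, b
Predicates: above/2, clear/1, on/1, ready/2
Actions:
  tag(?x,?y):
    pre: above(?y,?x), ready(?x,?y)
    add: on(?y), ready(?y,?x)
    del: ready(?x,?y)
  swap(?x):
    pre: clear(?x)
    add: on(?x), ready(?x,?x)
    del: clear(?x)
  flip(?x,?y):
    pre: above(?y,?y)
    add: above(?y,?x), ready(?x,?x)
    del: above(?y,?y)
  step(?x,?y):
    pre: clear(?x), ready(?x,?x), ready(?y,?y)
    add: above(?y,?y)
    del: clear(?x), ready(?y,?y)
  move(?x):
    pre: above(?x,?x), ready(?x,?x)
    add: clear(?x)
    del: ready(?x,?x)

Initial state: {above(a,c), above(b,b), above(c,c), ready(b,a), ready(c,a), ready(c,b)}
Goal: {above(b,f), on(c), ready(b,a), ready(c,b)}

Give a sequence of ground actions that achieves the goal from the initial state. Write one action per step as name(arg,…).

1. tag(c,a)  →  {above(a,c), above(b,b), above(c,c), on(a), ready(a,c), ready(b,a), ready(c,b)}
2. flip(a,c)  →  {above(a,c), above(b,b), above(c,a), on(a), ready(a,a), ready(a,c), ready(b,a), ready(c,b)}
3. tag(a,c)  →  {above(a,c), above(b,b), above(c,a), on(a), on(c), ready(a,a), ready(b,a), ready(c,a), ready(c,b)}
4. flip(f,b)  →  {above(a,c), above(b,f), above(c,a), on(a), on(c), ready(a,a), ready(b,a), ready(c,a), ready(c,b), ready(f,f)}

tag(c,a); flip(a,c); tag(a,c); flip(f,b)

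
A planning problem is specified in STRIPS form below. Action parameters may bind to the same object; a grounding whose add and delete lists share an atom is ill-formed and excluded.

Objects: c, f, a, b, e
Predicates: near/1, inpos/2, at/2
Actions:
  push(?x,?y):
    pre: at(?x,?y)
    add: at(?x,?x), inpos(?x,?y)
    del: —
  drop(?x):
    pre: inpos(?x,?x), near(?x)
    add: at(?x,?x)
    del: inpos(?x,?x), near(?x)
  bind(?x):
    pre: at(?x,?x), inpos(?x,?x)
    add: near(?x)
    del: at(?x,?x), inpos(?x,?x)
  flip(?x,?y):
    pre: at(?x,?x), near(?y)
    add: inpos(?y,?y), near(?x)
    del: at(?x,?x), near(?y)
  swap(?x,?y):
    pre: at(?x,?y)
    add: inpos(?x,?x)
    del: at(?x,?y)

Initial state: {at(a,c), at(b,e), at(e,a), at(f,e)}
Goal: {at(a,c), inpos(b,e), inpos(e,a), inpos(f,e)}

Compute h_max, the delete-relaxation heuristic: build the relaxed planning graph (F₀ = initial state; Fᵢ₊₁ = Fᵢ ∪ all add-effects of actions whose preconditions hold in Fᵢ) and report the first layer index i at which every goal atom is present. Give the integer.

F0 = init (4 atoms)
F1 = F0 ∪ {at(a,a), at(b,b), at(e,e), at(f,f), inpos(a,a), inpos(a,c), inpos(b,b), inpos(b,e), inpos(e,a), inpos(e,e), inpos(f,e), inpos(f,f)}  (16 atoms)
goal ⊆ F1  ⇒  h_max = 1

1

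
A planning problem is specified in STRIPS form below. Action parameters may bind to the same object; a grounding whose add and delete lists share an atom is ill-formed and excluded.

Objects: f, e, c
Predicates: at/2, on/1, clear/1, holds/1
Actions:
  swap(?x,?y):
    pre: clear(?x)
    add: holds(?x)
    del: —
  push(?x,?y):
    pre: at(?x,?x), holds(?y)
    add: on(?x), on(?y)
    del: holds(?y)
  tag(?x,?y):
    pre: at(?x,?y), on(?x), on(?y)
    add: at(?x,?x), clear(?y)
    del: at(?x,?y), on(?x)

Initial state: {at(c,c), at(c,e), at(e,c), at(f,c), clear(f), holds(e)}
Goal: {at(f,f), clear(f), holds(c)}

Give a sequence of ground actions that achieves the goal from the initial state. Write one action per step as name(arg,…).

swap(f,f); push(c,f); tag(f,c); swap(c,f)

1. swap(f,f)  →  {at(c,c), at(c,e), at(e,c), at(f,c), clear(f), holds(e), holds(f)}
2. push(c,f)  →  {at(c,c), at(c,e), at(e,c), at(f,c), clear(f), holds(e), on(c), on(f)}
3. tag(f,c)  →  {at(c,c), at(c,e), at(e,c), at(f,f), clear(c), clear(f), holds(e), on(c)}
4. swap(c,f)  →  {at(c,c), at(c,e), at(e,c), at(f,f), clear(c), clear(f), holds(c), holds(e), on(c)}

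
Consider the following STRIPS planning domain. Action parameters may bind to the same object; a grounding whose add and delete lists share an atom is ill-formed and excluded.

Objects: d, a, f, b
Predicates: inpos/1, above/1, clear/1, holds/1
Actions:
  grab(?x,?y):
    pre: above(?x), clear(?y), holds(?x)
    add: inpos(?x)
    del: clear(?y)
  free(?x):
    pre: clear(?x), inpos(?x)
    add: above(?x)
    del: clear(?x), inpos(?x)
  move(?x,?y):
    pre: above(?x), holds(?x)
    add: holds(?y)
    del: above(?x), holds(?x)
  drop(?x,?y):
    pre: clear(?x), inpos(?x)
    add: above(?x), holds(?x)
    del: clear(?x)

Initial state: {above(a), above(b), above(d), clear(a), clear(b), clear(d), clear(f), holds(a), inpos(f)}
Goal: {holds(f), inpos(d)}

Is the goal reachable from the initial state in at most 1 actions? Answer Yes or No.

No

1. move(a,d)  →  {above(b), above(d), clear(a), clear(b), clear(d), clear(f), holds(d), inpos(f)}
2. grab(d,d)  →  {above(b), above(d), clear(a), clear(b), clear(f), holds(d), inpos(d), inpos(f)}
3. move(d,f)  →  {above(b), clear(a), clear(b), clear(f), holds(f), inpos(d), inpos(f)}
optimal plan length = 3; 3 > 1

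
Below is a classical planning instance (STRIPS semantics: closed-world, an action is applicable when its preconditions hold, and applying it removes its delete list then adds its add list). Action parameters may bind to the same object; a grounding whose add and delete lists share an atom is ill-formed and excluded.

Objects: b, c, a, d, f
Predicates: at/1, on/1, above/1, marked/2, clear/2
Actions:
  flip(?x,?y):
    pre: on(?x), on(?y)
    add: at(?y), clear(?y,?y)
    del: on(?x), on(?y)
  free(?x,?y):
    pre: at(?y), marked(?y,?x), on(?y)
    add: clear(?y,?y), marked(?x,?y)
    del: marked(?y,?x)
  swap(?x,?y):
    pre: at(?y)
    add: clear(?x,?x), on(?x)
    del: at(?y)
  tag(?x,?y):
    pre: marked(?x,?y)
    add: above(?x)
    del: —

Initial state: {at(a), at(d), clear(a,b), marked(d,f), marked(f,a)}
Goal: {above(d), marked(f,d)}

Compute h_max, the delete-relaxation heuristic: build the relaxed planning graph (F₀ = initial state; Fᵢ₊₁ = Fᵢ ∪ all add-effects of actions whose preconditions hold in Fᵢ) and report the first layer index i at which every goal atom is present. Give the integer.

F0 = init (5 atoms)
F1 = F0 ∪ {above(d), above(f), clear(a,a), clear(b,b), clear(c,c), clear(d,d), clear(f,f), on(a), on(b), on(c), on(d), on(f)}  (17 atoms)
F2 = F1 ∪ {at(b), at(c), at(f), marked(f,d)}  (21 atoms)
goal ⊆ F2  ⇒  h_max = 2

2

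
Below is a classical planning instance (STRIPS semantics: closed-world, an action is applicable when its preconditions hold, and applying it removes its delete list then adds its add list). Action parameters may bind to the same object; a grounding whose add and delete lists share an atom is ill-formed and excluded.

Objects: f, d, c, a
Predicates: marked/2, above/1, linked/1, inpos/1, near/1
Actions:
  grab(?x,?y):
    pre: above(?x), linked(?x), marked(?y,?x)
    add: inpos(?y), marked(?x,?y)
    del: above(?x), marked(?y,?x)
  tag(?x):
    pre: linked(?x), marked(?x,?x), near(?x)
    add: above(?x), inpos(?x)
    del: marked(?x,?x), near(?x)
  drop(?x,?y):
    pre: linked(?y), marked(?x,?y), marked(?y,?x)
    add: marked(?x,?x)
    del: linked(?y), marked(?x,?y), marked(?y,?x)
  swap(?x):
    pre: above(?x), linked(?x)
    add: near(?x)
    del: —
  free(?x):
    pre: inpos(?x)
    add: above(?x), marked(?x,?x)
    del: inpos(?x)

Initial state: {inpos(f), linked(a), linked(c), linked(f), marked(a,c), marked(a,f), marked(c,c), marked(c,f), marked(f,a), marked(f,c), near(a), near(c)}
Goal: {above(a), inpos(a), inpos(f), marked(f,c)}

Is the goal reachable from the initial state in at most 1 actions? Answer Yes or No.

No

1. drop(a,f)  →  {inpos(f), linked(a), linked(c), marked(a,a), marked(a,c), marked(c,c), marked(c,f), marked(f,c), near(a), near(c)}
2. tag(a)  →  {above(a), inpos(a), inpos(f), linked(a), linked(c), marked(a,c), marked(c,c), marked(c,f), marked(f,c), near(c)}
optimal plan length = 2; 2 > 1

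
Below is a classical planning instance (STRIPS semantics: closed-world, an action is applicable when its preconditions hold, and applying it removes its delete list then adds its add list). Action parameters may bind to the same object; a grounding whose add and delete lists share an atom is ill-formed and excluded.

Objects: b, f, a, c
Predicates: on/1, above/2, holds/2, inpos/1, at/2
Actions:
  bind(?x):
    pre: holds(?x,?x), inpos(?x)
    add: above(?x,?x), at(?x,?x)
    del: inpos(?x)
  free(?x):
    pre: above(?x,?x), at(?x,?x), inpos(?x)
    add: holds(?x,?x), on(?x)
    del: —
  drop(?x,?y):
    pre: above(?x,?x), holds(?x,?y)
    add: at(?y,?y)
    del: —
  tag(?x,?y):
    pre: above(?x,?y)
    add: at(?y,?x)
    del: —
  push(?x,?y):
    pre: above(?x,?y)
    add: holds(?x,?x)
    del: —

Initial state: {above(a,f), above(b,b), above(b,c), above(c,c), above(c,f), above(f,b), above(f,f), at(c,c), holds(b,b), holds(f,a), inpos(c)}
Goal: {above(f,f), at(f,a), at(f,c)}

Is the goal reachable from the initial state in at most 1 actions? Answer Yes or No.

1. tag(a,f)  →  {above(a,f), above(b,b), above(b,c), above(c,c), above(c,f), above(f,b), above(f,f), at(c,c), at(f,a), holds(b,b), holds(f,a), inpos(c)}
2. tag(c,f)  →  {above(a,f), above(b,b), above(b,c), above(c,c), above(c,f), above(f,b), above(f,f), at(c,c), at(f,a), at(f,c), holds(b,b), holds(f,a), inpos(c)}
optimal plan length = 2; 2 > 1

No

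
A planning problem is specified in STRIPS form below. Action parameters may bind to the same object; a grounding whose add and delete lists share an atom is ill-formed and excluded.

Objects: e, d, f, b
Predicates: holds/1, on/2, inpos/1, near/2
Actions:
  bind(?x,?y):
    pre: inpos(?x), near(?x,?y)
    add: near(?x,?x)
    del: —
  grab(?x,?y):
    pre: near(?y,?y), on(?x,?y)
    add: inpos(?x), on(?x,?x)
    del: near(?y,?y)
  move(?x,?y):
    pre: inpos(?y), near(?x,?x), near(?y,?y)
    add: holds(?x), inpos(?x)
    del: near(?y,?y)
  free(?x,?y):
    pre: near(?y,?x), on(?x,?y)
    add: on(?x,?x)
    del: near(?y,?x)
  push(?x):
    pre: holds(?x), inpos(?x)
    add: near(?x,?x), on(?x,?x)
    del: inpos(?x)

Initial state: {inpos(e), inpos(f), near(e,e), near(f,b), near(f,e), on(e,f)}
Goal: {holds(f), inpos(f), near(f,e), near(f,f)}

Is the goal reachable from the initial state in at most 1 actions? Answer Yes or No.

No

1. bind(f,e)  →  {inpos(e), inpos(f), near(e,e), near(f,b), near(f,e), near(f,f), on(e,f)}
2. move(f,e)  →  {holds(f), inpos(e), inpos(f), near(f,b), near(f,e), near(f,f), on(e,f)}
optimal plan length = 2; 2 > 1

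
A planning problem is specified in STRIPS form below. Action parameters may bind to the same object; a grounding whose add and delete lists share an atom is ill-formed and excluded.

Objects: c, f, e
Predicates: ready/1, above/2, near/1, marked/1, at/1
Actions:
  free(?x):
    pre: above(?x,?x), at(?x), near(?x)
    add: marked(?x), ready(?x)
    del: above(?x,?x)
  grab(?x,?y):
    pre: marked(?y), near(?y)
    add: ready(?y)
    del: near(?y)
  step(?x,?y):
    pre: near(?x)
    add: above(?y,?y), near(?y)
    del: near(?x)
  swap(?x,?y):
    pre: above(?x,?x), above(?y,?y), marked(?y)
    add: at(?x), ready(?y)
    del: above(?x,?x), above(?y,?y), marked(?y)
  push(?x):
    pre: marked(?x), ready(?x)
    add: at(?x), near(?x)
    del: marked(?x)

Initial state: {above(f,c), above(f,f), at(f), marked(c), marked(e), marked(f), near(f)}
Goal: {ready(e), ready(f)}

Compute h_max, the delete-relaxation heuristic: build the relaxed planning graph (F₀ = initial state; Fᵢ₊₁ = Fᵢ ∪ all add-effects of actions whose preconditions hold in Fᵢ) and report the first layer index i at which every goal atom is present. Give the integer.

2

F0 = init (7 atoms)
F1 = F0 ∪ {above(c,c), above(e,e), near(c), near(e), ready(f)}  (12 atoms)
F2 = F1 ∪ {at(c), at(e), ready(c), ready(e)}  (16 atoms)
goal ⊆ F2  ⇒  h_max = 2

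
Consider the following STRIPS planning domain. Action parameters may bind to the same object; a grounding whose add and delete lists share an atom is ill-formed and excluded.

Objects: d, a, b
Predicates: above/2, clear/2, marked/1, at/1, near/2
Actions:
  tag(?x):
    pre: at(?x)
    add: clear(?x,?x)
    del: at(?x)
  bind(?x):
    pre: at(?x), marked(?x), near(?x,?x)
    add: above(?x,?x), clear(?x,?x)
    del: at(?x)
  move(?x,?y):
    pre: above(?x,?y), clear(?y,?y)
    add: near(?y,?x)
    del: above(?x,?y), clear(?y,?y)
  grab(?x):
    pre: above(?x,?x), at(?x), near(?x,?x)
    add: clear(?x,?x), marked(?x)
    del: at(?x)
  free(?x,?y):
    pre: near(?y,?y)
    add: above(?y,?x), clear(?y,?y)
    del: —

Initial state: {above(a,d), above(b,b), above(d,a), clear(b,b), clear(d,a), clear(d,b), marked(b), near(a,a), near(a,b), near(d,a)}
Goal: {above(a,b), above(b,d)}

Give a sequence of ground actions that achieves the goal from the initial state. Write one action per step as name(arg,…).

move(b,b); free(d,b); free(b,a)

1. move(b,b)  →  {above(a,d), above(d,a), clear(d,a), clear(d,b), marked(b), near(a,a), near(a,b), near(b,b), near(d,a)}
2. free(d,b)  →  {above(a,d), above(b,d), above(d,a), clear(b,b), clear(d,a), clear(d,b), marked(b), near(a,a), near(a,b), near(b,b), near(d,a)}
3. free(b,a)  →  {above(a,b), above(a,d), above(b,d), above(d,a), clear(a,a), clear(b,b), clear(d,a), clear(d,b), marked(b), near(a,a), near(a,b), near(b,b), near(d,a)}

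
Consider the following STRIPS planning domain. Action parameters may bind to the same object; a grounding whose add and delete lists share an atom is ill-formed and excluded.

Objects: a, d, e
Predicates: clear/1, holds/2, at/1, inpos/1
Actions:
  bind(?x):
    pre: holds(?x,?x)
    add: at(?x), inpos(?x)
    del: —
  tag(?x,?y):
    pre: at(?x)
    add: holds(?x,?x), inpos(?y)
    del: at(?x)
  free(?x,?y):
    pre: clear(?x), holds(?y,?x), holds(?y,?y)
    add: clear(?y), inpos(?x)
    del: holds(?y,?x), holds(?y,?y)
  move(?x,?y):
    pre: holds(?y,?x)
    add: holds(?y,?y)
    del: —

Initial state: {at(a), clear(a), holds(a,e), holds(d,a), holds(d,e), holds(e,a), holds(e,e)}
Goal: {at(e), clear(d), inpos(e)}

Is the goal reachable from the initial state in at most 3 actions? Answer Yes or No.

Yes

1. bind(e)  →  {at(a), at(e), clear(a), holds(a,e), holds(d,a), holds(d,e), holds(e,a), holds(e,e), inpos(e)}
2. move(a,d)  →  {at(a), at(e), clear(a), holds(a,e), holds(d,a), holds(d,d), holds(d,e), holds(e,a), holds(e,e), inpos(e)}
3. free(a,d)  →  {at(a), at(e), clear(a), clear(d), holds(a,e), holds(d,e), holds(e,a), holds(e,e), inpos(a), inpos(e)}
optimal plan length = 3; 3 ≤ 3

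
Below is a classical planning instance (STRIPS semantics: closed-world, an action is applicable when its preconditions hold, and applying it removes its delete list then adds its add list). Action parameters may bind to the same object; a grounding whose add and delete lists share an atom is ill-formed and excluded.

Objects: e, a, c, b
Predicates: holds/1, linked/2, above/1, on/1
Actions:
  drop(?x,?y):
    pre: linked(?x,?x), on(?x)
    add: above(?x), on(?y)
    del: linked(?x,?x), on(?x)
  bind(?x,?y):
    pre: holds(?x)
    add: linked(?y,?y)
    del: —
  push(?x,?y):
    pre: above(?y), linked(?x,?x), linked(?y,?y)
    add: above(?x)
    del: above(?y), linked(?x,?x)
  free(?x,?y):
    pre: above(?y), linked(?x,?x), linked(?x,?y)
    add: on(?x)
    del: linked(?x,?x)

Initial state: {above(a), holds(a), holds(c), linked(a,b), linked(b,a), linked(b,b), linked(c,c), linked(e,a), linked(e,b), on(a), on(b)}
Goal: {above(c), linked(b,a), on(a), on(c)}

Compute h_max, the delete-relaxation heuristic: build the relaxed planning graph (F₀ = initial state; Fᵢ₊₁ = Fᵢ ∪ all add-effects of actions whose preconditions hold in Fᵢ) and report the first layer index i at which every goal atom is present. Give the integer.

2

F0 = init (11 atoms)
F1 = F0 ∪ {above(b), linked(a,a), linked(e,e), on(c), on(e)}  (16 atoms)
F2 = F1 ∪ {above(c), above(e)}  (18 atoms)
goal ⊆ F2  ⇒  h_max = 2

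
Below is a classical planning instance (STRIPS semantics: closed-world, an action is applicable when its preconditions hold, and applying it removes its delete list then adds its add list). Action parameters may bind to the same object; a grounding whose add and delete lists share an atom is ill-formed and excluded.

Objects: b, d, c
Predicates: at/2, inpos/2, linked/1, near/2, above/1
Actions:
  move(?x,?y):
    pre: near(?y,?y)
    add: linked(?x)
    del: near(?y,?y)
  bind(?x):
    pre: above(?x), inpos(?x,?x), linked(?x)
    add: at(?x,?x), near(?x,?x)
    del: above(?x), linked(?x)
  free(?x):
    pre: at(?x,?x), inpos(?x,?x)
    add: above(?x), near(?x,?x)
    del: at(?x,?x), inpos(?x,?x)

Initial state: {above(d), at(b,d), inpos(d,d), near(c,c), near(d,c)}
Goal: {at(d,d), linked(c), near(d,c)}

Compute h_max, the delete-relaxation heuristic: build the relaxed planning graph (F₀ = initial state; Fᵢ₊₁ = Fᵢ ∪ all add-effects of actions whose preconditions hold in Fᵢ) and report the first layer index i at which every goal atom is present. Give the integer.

2

F0 = init (5 atoms)
F1 = F0 ∪ {linked(b), linked(c), linked(d)}  (8 atoms)
F2 = F1 ∪ {at(d,d), near(d,d)}  (10 atoms)
goal ⊆ F2  ⇒  h_max = 2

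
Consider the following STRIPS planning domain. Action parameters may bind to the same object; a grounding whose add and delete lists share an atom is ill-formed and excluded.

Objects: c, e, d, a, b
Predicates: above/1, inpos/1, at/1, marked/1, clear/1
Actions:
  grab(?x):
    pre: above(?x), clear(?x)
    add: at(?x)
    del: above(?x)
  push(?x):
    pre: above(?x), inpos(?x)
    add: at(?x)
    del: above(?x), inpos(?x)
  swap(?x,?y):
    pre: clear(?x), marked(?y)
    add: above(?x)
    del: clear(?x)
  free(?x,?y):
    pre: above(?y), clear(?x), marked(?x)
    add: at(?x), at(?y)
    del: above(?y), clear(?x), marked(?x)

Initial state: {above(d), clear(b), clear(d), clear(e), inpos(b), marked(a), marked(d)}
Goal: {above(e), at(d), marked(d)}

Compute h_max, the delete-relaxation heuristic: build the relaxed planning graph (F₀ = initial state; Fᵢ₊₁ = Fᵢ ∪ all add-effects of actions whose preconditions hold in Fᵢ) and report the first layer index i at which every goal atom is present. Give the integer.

F0 = init (7 atoms)
F1 = F0 ∪ {above(b), above(e), at(d)}  (10 atoms)
goal ⊆ F1  ⇒  h_max = 1

1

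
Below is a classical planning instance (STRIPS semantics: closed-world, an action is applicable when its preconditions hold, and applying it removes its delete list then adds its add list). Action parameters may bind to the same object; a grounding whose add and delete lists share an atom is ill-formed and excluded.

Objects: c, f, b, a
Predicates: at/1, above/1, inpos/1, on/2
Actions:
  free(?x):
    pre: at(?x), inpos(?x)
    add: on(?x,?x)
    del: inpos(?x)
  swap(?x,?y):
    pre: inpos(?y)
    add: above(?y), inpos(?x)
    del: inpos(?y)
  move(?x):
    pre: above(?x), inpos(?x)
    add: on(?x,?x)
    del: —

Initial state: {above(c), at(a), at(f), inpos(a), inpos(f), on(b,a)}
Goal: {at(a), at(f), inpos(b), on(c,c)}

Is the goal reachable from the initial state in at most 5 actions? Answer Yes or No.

Yes

1. swap(c,f)  →  {above(c), above(f), at(a), at(f), inpos(a), inpos(c), on(b,a)}
2. swap(b,a)  →  {above(a), above(c), above(f), at(a), at(f), inpos(b), inpos(c), on(b,a)}
3. move(c)  →  {above(a), above(c), above(f), at(a), at(f), inpos(b), inpos(c), on(b,a), on(c,c)}
optimal plan length = 3; 3 ≤ 5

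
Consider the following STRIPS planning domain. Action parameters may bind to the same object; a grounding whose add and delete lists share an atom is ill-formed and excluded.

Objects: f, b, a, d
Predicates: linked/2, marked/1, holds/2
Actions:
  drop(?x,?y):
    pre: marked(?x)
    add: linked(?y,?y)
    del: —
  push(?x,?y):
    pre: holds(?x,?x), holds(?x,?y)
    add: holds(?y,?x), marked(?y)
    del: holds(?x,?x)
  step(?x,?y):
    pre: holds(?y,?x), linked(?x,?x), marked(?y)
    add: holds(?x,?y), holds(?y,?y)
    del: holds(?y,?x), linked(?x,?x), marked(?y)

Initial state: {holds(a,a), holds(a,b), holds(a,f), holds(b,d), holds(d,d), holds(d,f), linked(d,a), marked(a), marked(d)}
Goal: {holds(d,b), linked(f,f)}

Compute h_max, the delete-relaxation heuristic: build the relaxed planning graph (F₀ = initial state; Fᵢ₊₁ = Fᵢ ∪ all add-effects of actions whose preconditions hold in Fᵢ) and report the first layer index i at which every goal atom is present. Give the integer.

F0 = init (9 atoms)
F1 = F0 ∪ {holds(b,a), holds(f,a), holds(f,d), linked(a,a), linked(b,b), linked(d,d), linked(f,f), marked(b), marked(f)}  (18 atoms)
F2 = F1 ∪ {holds(b,b), holds(d,b), holds(f,f)}  (21 atoms)
goal ⊆ F2  ⇒  h_max = 2

2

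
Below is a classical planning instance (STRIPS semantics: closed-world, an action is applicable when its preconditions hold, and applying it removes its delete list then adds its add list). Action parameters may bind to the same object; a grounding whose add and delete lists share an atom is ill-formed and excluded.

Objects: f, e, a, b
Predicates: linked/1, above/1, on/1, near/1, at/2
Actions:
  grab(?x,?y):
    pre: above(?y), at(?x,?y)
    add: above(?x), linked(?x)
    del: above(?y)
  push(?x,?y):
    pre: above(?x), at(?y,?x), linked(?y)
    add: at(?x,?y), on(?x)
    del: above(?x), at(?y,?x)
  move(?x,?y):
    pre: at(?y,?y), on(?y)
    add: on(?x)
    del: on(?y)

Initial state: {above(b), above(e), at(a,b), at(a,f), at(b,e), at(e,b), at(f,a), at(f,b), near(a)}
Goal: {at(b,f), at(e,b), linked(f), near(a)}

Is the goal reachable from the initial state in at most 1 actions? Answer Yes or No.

1. grab(f,b)  →  {above(e), above(f), at(a,b), at(a,f), at(b,e), at(e,b), at(f,a), at(f,b), linked(f), near(a)}
2. grab(b,e)  →  {above(b), above(f), at(a,b), at(a,f), at(b,e), at(e,b), at(f,a), at(f,b), linked(b), linked(f), near(a)}
3. push(b,f)  →  {above(f), at(a,b), at(a,f), at(b,e), at(b,f), at(e,b), at(f,a), linked(b), linked(f), near(a), on(b)}
optimal plan length = 3; 3 > 1

No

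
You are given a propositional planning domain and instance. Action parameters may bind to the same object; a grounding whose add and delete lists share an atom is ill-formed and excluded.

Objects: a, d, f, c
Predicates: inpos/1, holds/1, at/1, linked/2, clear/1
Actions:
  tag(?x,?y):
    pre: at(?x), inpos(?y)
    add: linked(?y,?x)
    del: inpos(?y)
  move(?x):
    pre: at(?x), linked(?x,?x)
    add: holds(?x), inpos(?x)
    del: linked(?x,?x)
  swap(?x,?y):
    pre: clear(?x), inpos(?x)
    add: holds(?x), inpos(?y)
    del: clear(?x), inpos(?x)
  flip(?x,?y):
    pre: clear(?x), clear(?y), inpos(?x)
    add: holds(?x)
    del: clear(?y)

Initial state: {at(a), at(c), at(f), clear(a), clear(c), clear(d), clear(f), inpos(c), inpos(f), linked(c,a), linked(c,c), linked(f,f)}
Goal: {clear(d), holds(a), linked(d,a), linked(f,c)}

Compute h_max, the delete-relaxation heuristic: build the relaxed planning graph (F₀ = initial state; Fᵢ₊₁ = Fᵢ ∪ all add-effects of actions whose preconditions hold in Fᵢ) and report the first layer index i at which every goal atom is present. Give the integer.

2

F0 = init (12 atoms)
F1 = F0 ∪ {holds(c), holds(f), inpos(a), inpos(d), linked(c,f), linked(f,a), linked(f,c)}  (19 atoms)
F2 = F1 ∪ {holds(a), holds(d), linked(a,a), linked(a,c), linked(a,f), linked(d,a), linked(d,c), linked(d,f)}  (27 atoms)
goal ⊆ F2  ⇒  h_max = 2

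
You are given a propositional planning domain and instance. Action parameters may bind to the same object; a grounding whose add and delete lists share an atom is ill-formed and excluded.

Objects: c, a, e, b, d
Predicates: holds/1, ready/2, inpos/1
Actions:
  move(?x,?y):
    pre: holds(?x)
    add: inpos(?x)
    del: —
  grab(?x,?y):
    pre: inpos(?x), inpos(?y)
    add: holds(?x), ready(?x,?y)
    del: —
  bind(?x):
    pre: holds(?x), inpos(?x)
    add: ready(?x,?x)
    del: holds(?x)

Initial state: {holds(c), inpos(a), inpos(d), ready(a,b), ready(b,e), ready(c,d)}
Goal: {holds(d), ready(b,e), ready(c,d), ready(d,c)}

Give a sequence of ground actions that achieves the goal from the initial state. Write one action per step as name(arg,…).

1. move(c,c)  →  {holds(c), inpos(a), inpos(c), inpos(d), ready(a,b), ready(b,e), ready(c,d)}
2. grab(d,c)  →  {holds(c), holds(d), inpos(a), inpos(c), inpos(d), ready(a,b), ready(b,e), ready(c,d), ready(d,c)}

move(c,c); grab(d,c)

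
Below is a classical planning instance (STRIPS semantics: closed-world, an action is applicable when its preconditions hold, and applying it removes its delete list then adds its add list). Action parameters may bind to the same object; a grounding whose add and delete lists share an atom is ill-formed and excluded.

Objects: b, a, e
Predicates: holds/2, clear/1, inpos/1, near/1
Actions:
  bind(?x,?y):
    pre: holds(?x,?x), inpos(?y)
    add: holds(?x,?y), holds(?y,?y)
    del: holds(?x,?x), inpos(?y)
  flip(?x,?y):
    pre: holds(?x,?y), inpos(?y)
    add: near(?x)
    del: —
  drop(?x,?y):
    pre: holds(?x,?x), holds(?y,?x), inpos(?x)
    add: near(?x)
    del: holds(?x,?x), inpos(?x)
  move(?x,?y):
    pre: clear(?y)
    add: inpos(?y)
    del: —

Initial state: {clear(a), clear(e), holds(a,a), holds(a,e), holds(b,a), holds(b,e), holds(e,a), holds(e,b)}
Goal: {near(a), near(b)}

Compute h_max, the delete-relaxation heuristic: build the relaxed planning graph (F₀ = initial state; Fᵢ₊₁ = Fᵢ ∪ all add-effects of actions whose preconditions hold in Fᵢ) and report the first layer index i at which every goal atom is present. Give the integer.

F0 = init (8 atoms)
F1 = F0 ∪ {inpos(a), inpos(e)}  (10 atoms)
F2 = F1 ∪ {holds(e,e), near(a), near(b), near(e)}  (14 atoms)
goal ⊆ F2  ⇒  h_max = 2

2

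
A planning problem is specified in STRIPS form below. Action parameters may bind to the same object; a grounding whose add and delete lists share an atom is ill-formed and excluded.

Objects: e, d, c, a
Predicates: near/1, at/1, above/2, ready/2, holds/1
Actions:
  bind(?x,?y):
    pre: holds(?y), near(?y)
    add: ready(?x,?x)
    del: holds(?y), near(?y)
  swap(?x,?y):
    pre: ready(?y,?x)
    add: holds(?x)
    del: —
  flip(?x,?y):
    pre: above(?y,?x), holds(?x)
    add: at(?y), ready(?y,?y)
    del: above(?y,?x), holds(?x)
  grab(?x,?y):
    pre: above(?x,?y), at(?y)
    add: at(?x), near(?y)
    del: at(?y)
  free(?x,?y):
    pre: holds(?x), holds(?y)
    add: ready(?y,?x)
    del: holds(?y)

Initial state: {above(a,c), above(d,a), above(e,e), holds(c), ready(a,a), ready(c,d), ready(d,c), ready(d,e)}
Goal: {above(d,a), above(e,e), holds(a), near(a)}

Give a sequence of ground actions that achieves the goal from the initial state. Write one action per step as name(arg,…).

1. swap(a,a)  →  {above(a,c), above(d,a), above(e,e), holds(a), holds(c), ready(a,a), ready(c,d), ready(d,c), ready(d,e)}
2. flip(c,a)  →  {above(d,a), above(e,e), at(a), holds(a), ready(a,a), ready(c,d), ready(d,c), ready(d,e)}
3. grab(d,a)  →  {above(d,a), above(e,e), at(d), holds(a), near(a), ready(a,a), ready(c,d), ready(d,c), ready(d,e)}

swap(a,a); flip(c,a); grab(d,a)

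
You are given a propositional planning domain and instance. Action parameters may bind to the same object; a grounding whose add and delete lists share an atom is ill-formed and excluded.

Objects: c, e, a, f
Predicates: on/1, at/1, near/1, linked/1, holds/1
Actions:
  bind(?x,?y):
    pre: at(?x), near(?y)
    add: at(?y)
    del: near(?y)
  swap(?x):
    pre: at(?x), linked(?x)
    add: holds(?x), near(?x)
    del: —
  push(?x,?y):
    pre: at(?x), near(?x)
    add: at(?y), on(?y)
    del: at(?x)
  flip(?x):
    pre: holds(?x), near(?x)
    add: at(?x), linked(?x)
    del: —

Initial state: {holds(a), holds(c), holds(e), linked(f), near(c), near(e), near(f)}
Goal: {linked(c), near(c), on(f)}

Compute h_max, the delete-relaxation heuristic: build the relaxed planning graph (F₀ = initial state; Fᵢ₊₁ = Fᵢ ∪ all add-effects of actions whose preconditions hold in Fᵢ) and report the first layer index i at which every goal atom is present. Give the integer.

2

F0 = init (7 atoms)
F1 = F0 ∪ {at(c), at(e), linked(c), linked(e)}  (11 atoms)
F2 = F1 ∪ {at(a), at(f), on(a), on(c), on(e), on(f)}  (17 atoms)
goal ⊆ F2  ⇒  h_max = 2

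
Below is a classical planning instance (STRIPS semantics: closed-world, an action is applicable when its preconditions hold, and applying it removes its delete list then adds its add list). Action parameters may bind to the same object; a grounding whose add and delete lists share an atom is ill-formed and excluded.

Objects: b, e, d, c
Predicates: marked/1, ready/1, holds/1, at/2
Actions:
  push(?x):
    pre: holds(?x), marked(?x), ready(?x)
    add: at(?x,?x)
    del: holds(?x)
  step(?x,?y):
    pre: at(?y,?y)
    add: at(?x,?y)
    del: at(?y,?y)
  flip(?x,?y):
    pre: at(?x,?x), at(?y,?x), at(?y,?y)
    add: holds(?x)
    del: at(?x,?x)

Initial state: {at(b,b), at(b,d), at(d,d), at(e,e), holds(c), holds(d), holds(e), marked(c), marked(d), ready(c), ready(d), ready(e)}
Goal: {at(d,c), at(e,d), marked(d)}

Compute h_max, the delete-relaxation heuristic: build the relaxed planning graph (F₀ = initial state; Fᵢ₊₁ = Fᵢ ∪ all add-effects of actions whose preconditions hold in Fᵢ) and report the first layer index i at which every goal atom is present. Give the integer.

F0 = init (12 atoms)
F1 = F0 ∪ {at(b,e), at(c,b), at(c,c), at(c,d), at(c,e), at(d,b), at(d,e), at(e,b), at(e,d), holds(b)}  (22 atoms)
F2 = F1 ∪ {at(b,c), at(d,c), at(e,c)}  (25 atoms)
goal ⊆ F2  ⇒  h_max = 2

2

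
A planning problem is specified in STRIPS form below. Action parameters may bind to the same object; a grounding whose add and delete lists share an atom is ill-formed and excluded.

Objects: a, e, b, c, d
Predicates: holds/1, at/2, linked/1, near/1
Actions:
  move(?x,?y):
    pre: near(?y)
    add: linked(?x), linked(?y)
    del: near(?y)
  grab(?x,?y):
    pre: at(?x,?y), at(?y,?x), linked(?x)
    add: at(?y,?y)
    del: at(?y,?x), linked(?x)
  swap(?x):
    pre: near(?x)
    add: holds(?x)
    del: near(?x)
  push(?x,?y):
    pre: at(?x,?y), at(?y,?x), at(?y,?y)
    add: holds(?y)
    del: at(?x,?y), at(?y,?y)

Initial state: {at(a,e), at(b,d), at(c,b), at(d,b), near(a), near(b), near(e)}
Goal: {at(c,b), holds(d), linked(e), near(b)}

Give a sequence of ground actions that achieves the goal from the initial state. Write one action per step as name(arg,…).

move(b,e); grab(b,d); push(d,d)

1. move(b,e)  →  {at(a,e), at(b,d), at(c,b), at(d,b), linked(b), linked(e), near(a), near(b)}
2. grab(b,d)  →  {at(a,e), at(b,d), at(c,b), at(d,d), linked(e), near(a), near(b)}
3. push(d,d)  →  {at(a,e), at(b,d), at(c,b), holds(d), linked(e), near(a), near(b)}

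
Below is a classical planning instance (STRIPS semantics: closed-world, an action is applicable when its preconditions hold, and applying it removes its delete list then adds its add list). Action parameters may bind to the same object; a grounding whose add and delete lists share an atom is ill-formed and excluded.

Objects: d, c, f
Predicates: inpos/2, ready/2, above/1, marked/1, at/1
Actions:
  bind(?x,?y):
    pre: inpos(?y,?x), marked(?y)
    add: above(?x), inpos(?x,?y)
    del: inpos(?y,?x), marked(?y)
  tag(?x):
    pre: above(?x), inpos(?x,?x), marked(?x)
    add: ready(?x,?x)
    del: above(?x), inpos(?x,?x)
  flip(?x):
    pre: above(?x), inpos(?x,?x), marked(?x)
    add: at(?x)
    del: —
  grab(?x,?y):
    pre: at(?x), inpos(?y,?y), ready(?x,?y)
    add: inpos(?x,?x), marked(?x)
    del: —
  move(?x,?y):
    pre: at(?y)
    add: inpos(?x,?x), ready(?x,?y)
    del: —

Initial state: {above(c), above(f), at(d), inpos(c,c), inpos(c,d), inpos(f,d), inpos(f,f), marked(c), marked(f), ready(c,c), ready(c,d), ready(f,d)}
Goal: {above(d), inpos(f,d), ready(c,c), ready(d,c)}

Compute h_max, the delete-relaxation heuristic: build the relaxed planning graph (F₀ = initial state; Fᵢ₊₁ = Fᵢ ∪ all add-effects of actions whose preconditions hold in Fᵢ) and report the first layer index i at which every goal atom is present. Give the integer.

2

F0 = init (12 atoms)
F1 = F0 ∪ {above(d), at(c), at(f), inpos(d,c), inpos(d,d), inpos(d,f), ready(d,d), ready(f,f)}  (20 atoms)
F2 = F1 ∪ {marked(d), ready(c,f), ready(d,c), ready(d,f), ready(f,c)}  (25 atoms)
goal ⊆ F2  ⇒  h_max = 2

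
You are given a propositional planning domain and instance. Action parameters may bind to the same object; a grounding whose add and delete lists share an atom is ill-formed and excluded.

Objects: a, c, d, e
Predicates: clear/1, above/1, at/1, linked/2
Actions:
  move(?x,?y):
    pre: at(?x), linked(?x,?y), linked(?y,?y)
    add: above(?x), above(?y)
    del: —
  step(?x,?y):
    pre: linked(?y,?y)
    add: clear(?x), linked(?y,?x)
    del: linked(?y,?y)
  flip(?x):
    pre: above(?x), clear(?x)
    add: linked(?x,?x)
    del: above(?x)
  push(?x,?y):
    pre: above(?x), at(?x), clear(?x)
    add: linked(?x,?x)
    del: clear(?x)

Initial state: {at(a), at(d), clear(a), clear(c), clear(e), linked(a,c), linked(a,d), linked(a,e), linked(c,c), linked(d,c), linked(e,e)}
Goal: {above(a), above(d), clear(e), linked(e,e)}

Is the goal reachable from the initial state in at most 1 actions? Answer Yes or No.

1. move(a,c)  →  {above(a), above(c), at(a), at(d), clear(a), clear(c), clear(e), linked(a,c), linked(a,d), linked(a,e), linked(c,c), linked(d,c), linked(e,e)}
2. move(d,c)  →  {above(a), above(c), above(d), at(a), at(d), clear(a), clear(c), clear(e), linked(a,c), linked(a,d), linked(a,e), linked(c,c), linked(d,c), linked(e,e)}
optimal plan length = 2; 2 > 1

No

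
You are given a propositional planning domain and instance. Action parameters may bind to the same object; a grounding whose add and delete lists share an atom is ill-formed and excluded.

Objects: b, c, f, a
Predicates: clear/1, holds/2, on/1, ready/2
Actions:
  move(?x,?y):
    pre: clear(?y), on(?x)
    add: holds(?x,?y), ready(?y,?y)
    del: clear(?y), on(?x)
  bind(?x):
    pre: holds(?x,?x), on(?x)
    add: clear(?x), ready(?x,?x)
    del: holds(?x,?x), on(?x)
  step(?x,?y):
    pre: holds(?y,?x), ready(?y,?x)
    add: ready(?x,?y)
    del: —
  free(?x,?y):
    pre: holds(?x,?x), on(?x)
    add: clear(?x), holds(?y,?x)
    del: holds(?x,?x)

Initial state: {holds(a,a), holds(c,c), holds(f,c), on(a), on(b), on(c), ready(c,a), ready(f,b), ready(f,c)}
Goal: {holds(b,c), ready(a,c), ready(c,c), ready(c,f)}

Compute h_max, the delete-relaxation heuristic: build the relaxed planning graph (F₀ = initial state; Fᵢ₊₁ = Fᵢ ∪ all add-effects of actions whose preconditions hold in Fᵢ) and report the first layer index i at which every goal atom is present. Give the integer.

2

F0 = init (9 atoms)
F1 = F0 ∪ {clear(a), clear(c), holds(a,c), holds(b,a), holds(b,c), holds(c,a), holds(f,a), ready(a,a), ready(c,c), ready(c,f)}  (19 atoms)
F2 = F1 ∪ {ready(a,c)}  (20 atoms)
goal ⊆ F2  ⇒  h_max = 2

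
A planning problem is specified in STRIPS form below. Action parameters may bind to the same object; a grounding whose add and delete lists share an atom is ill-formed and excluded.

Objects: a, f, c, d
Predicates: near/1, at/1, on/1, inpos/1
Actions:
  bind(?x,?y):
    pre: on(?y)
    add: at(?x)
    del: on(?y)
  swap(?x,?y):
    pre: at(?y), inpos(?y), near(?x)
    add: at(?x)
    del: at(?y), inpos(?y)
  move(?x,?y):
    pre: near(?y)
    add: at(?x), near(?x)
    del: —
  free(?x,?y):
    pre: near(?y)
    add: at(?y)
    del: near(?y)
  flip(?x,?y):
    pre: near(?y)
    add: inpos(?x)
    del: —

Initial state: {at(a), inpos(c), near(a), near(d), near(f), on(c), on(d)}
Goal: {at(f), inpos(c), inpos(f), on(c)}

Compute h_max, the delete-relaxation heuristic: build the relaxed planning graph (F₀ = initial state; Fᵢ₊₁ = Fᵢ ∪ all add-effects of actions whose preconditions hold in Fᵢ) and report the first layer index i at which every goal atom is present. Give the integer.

1

F0 = init (7 atoms)
F1 = F0 ∪ {at(c), at(d), at(f), inpos(a), inpos(d), inpos(f), near(c)}  (14 atoms)
goal ⊆ F1  ⇒  h_max = 1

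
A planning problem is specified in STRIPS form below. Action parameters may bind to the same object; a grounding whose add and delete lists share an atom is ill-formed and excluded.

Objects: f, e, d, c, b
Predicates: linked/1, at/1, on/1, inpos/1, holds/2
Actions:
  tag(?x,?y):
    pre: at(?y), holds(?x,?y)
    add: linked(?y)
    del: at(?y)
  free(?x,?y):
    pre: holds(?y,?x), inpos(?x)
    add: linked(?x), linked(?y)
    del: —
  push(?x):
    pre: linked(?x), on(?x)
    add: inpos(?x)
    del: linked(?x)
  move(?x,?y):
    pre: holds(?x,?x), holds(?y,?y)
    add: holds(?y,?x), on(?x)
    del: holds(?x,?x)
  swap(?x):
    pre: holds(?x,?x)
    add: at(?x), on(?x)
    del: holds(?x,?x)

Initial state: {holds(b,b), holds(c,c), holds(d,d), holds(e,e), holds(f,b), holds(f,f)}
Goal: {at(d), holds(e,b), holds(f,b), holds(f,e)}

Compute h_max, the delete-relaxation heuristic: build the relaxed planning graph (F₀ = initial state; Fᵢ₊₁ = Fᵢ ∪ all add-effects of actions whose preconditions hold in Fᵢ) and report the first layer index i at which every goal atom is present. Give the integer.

F0 = init (6 atoms)
F1 = F0 ∪ {at(b), at(c), at(d), at(e), at(f), holds(b,c), holds(b,d), holds(b,e), holds(b,f), holds(c,b), holds(c,d), holds(c,e), holds(c,f), holds(d,b), holds(d,c), holds(d,e), holds(d,f), holds(e,b), holds(e,c), holds(e,d), holds(e,f), holds(f,c), holds(f,d), holds(f,e), on(b), on(c), on(d), on(e), on(f)}  (35 atoms)
goal ⊆ F1  ⇒  h_max = 1

1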